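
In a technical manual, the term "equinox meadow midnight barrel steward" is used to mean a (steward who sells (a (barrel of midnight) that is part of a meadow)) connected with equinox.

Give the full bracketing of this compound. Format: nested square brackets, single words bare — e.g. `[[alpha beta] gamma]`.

[equinox [[meadow [midnight barrel]] steward]]

At the top level: head "steward" (specifically "meadow midnight barrel steward"); modifier "equinox".
Within "meadow midnight barrel steward", the head is "steward" and the modifier is "meadow midnight barrel".
Within "meadow midnight barrel", the head is "barrel" (specifically "midnight barrel") and the modifier is "meadow".
Within "midnight barrel", the head is "barrel" and the modifier is "midnight".
Putting it together: [equinox [[meadow [midnight barrel]] steward]].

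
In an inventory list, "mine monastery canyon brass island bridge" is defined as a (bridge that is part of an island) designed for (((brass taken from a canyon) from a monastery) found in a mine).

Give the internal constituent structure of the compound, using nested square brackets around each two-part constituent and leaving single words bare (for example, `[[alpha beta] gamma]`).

[[mine [monastery [canyon brass]]] [island bridge]]

The outermost head in the paraphrase is "bridge" (specifically "island bridge"), modified by "mine monastery canyon brass".
"mine monastery canyon brass" → head "brass" (specifically "monastery canyon brass"), modifier "mine".
"monastery canyon brass" → head "brass" (specifically "canyon brass"), modifier "monastery".
"canyon brass" → head "brass", modifier "canyon".
"island bridge" → head "bridge", modifier "island".
Assembled: [[mine [monastery [canyon brass]]] [island bridge]].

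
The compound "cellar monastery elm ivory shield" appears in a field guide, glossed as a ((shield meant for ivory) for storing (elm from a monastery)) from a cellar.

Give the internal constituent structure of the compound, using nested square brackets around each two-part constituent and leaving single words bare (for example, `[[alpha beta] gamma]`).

Overall it is a kind of shield (specifically "monastery elm ivory shield"); the modifier is "cellar".
Within "monastery elm ivory shield", the head is "shield" (specifically "ivory shield") and the modifier is "monastery elm".
Within "monastery elm", the head is "elm" and the modifier is "monastery".
Within "ivory shield", the head is "shield" and the modifier is "ivory".
So the structure is [cellar [[monastery elm] [ivory shield]]].

[cellar [[monastery elm] [ivory shield]]]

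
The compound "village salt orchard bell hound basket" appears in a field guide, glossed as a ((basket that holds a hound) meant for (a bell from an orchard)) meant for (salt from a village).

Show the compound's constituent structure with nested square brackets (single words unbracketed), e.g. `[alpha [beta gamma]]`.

[[village salt] [[orchard bell] [hound basket]]]

At the top level: head "basket" (specifically "orchard bell hound basket"); modifier "village salt".
"village salt" → head "salt", modifier "village".
"orchard bell hound basket" → head "basket" (specifically "hound basket"), modifier "orchard bell".
"orchard bell" → head "bell", modifier "orchard".
"hound basket" → head "basket", modifier "hound".
Putting it together: [[village salt] [[orchard bell] [hound basket]]].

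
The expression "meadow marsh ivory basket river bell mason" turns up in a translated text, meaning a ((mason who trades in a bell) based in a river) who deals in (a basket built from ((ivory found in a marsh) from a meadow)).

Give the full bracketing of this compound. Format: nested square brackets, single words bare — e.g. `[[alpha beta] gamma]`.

Whole compound: head "mason" (specifically "river bell mason"), modifier "meadow marsh ivory basket".
Inside "meadow marsh ivory basket": head "basket", modifier "meadow marsh ivory".
Inside "meadow marsh ivory": head "ivory" (specifically "marsh ivory"), modifier "meadow".
Inside "marsh ivory": head "ivory", modifier "marsh".
Inside "river bell mason": head "mason" (specifically "bell mason"), modifier "river".
Inside "bell mason": head "mason", modifier "bell".
So the structure is [[[meadow [marsh ivory]] basket] [river [bell mason]]].

[[[meadow [marsh ivory]] basket] [river [bell mason]]]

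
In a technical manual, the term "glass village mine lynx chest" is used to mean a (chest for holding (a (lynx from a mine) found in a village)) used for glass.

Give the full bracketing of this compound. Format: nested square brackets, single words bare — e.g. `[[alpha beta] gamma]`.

[glass [[village [mine lynx]] chest]]

Whole compound: head "chest" (specifically "village mine lynx chest"), modifier "glass".
Within "village mine lynx chest", the head is "chest" and the modifier is "village mine lynx".
Within "village mine lynx", the head is "lynx" (specifically "mine lynx") and the modifier is "village".
Within "mine lynx", the head is "lynx" and the modifier is "mine".
Assembled: [glass [[village [mine lynx]] chest]].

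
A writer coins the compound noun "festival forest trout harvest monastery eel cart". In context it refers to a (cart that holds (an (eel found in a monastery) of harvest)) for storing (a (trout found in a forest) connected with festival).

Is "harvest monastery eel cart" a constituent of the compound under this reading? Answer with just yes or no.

yes

The paraphrase groups the words so that "harvest monastery eel cart" is one unit: it corresponds to a single parenthesized sub-phrase.
The full structure is [[festival [forest trout]] [[harvest [monastery eel]] cart]], in which [harvest monastery eel cart] is a constituent.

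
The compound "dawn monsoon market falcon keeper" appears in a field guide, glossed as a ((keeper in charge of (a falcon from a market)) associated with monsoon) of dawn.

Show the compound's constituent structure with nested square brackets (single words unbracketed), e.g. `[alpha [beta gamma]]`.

[dawn [monsoon [[market falcon] keeper]]]

Whole compound: head "keeper" (specifically "monsoon market falcon keeper"), modifier "dawn".
Within "monsoon market falcon keeper", the head is "keeper" (specifically "market falcon keeper") and the modifier is "monsoon".
Within "market falcon keeper", the head is "keeper" and the modifier is "market falcon".
Within "market falcon", the head is "falcon" and the modifier is "market".
So the structure is [dawn [monsoon [[market falcon] keeper]]].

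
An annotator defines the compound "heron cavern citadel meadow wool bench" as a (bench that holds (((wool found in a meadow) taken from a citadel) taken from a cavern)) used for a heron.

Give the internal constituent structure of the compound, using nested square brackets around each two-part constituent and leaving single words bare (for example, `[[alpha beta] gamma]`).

The outermost head in the paraphrase is "bench" (specifically "cavern citadel meadow wool bench"), modified by "heron".
Inside "cavern citadel meadow wool bench": head "bench", modifier "cavern citadel meadow wool".
Inside "cavern citadel meadow wool": head "wool" (specifically "citadel meadow wool"), modifier "cavern".
Inside "citadel meadow wool": head "wool" (specifically "meadow wool"), modifier "citadel".
Inside "meadow wool": head "wool", modifier "meadow".
Putting it together: [heron [[cavern [citadel [meadow wool]]] bench]].

[heron [[cavern [citadel [meadow wool]]] bench]]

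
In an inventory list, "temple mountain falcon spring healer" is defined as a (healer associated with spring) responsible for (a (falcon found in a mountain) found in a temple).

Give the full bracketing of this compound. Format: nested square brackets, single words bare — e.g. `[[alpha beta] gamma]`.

Whole compound: head "healer" (specifically "spring healer"), modifier "temple mountain falcon".
Within "temple mountain falcon", the head is "falcon" (specifically "mountain falcon") and the modifier is "temple".
Within "mountain falcon", the head is "falcon" and the modifier is "mountain".
Within "spring healer", the head is "healer" and the modifier is "spring".
Putting it together: [[temple [mountain falcon]] [spring healer]].

[[temple [mountain falcon]] [spring healer]]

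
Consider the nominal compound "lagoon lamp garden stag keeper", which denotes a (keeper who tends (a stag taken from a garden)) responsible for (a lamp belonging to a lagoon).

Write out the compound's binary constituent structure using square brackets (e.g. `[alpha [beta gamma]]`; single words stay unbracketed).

At the top level: head "keeper" (specifically "garden stag keeper"); modifier "lagoon lamp".
"lagoon lamp" → head "lamp", modifier "lagoon".
"garden stag keeper" → head "keeper", modifier "garden stag".
"garden stag" → head "stag", modifier "garden".
So the structure is [[lagoon lamp] [[garden stag] keeper]].

[[lagoon lamp] [[garden stag] keeper]]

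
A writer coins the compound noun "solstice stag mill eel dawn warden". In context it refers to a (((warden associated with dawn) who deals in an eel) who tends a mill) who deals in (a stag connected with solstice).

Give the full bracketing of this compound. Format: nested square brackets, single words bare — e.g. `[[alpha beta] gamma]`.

[[solstice stag] [mill [eel [dawn warden]]]]

At the top level: head "warden" (specifically "mill eel dawn warden"); modifier "solstice stag".
"solstice stag" → head "stag", modifier "solstice".
"mill eel dawn warden" → head "warden" (specifically "eel dawn warden"), modifier "mill".
"eel dawn warden" → head "warden" (specifically "dawn warden"), modifier "eel".
"dawn warden" → head "warden", modifier "dawn".
Assembled: [[solstice stag] [mill [eel [dawn warden]]]].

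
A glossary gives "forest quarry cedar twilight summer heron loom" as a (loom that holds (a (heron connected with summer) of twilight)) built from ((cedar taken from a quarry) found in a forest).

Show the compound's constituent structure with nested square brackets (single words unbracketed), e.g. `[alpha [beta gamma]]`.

At the top level: head "loom" (specifically "twilight summer heron loom"); modifier "forest quarry cedar".
"forest quarry cedar" → head "cedar" (specifically "quarry cedar"), modifier "forest".
"quarry cedar" → head "cedar", modifier "quarry".
"twilight summer heron loom" → head "loom", modifier "twilight summer heron".
"twilight summer heron" → head "heron" (specifically "summer heron"), modifier "twilight".
"summer heron" → head "heron", modifier "summer".
Assembled: [[forest [quarry cedar]] [[twilight [summer heron]] loom]].

[[forest [quarry cedar]] [[twilight [summer heron]] loom]]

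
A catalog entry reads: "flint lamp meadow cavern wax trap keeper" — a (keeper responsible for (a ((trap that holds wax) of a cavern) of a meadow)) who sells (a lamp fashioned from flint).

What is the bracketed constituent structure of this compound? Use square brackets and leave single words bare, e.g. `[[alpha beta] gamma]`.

[[flint lamp] [[meadow [cavern [wax trap]]] keeper]]

Overall it is a kind of keeper (specifically "meadow cavern wax trap keeper"); the modifier is "flint lamp".
"flint lamp" → head "lamp", modifier "flint".
"meadow cavern wax trap keeper" → head "keeper", modifier "meadow cavern wax trap".
"meadow cavern wax trap" → head "trap" (specifically "cavern wax trap"), modifier "meadow".
"cavern wax trap" → head "trap" (specifically "wax trap"), modifier "cavern".
"wax trap" → head "trap", modifier "wax".
Putting it together: [[flint lamp] [[meadow [cavern [wax trap]]] keeper]].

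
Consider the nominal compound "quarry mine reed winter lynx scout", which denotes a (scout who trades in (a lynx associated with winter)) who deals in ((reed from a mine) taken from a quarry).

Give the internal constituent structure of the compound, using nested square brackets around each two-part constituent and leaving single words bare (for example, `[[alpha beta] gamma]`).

[[quarry [mine reed]] [[winter lynx] scout]]

At the top level: head "scout" (specifically "winter lynx scout"); modifier "quarry mine reed".
Inside "quarry mine reed": head "reed" (specifically "mine reed"), modifier "quarry".
Inside "mine reed": head "reed", modifier "mine".
Inside "winter lynx scout": head "scout", modifier "winter lynx".
Inside "winter lynx": head "lynx", modifier "winter".
Putting it together: [[quarry [mine reed]] [[winter lynx] scout]].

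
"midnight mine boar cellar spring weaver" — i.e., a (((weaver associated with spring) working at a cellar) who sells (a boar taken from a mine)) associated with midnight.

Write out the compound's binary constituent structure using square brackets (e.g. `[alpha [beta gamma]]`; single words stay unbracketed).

[midnight [[mine boar] [cellar [spring weaver]]]]

Whole compound: head "weaver" (specifically "mine boar cellar spring weaver"), modifier "midnight".
"mine boar cellar spring weaver" → head "weaver" (specifically "cellar spring weaver"), modifier "mine boar".
"mine boar" → head "boar", modifier "mine".
"cellar spring weaver" → head "weaver" (specifically "spring weaver"), modifier "cellar".
"spring weaver" → head "weaver", modifier "spring".
Putting it together: [midnight [[mine boar] [cellar [spring weaver]]]].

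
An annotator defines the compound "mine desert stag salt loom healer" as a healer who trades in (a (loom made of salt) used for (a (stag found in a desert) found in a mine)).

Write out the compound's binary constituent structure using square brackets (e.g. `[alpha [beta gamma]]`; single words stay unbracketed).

Whole compound: head "healer", modifier "mine desert stag salt loom".
"mine desert stag salt loom" → head "loom" (specifically "salt loom"), modifier "mine desert stag".
"mine desert stag" → head "stag" (specifically "desert stag"), modifier "mine".
"desert stag" → head "stag", modifier "desert".
"salt loom" → head "loom", modifier "salt".
So the structure is [[[mine [desert stag]] [salt loom]] healer].

[[[mine [desert stag]] [salt loom]] healer]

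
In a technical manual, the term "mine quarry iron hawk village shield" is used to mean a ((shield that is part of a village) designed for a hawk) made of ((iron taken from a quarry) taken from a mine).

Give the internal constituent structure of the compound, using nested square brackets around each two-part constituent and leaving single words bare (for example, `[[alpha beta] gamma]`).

[[mine [quarry iron]] [hawk [village shield]]]

Whole compound: head "shield" (specifically "hawk village shield"), modifier "mine quarry iron".
"mine quarry iron" → head "iron" (specifically "quarry iron"), modifier "mine".
"quarry iron" → head "iron", modifier "quarry".
"hawk village shield" → head "shield" (specifically "village shield"), modifier "hawk".
"village shield" → head "shield", modifier "village".
Putting it together: [[mine [quarry iron]] [hawk [village shield]]].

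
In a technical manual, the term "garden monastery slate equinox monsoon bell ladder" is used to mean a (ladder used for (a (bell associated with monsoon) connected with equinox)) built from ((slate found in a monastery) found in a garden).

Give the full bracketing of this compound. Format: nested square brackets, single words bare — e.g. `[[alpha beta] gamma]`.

[[garden [monastery slate]] [[equinox [monsoon bell]] ladder]]

The outermost head in the paraphrase is "ladder" (specifically "equinox monsoon bell ladder"), modified by "garden monastery slate".
Within "garden monastery slate", the head is "slate" (specifically "monastery slate") and the modifier is "garden".
Within "monastery slate", the head is "slate" and the modifier is "monastery".
Within "equinox monsoon bell ladder", the head is "ladder" and the modifier is "equinox monsoon bell".
Within "equinox monsoon bell", the head is "bell" (specifically "monsoon bell") and the modifier is "equinox".
Within "monsoon bell", the head is "bell" and the modifier is "monsoon".
So the structure is [[garden [monastery slate]] [[equinox [monsoon bell]] ladder]].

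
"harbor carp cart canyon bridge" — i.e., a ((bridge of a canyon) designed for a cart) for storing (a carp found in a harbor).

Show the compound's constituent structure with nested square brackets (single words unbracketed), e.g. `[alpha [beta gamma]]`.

At the top level: head "bridge" (specifically "cart canyon bridge"); modifier "harbor carp".
Inside "harbor carp": head "carp", modifier "harbor".
Inside "cart canyon bridge": head "bridge" (specifically "canyon bridge"), modifier "cart".
Inside "canyon bridge": head "bridge", modifier "canyon".
Putting it together: [[harbor carp] [cart [canyon bridge]]].

[[harbor carp] [cart [canyon bridge]]]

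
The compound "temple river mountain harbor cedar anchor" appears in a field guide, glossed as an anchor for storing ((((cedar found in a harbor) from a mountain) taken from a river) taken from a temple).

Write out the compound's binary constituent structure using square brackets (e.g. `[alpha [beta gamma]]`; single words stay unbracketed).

[[temple [river [mountain [harbor cedar]]]] anchor]

Whole compound: head "anchor", modifier "temple river mountain harbor cedar".
Within "temple river mountain harbor cedar", the head is "cedar" (specifically "river mountain harbor cedar") and the modifier is "temple".
Within "river mountain harbor cedar", the head is "cedar" (specifically "mountain harbor cedar") and the modifier is "river".
Within "mountain harbor cedar", the head is "cedar" (specifically "harbor cedar") and the modifier is "mountain".
Within "harbor cedar", the head is "cedar" and the modifier is "harbor".
Putting it together: [[temple [river [mountain [harbor cedar]]]] anchor].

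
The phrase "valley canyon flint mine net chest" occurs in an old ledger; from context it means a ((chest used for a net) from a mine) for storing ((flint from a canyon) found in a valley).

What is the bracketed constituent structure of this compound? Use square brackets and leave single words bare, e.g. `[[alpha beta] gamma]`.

[[valley [canyon flint]] [mine [net chest]]]

At the top level: head "chest" (specifically "mine net chest"); modifier "valley canyon flint".
Within "valley canyon flint", the head is "flint" (specifically "canyon flint") and the modifier is "valley".
Within "canyon flint", the head is "flint" and the modifier is "canyon".
Within "mine net chest", the head is "chest" (specifically "net chest") and the modifier is "mine".
Within "net chest", the head is "chest" and the modifier is "net".
So the structure is [[valley [canyon flint]] [mine [net chest]]].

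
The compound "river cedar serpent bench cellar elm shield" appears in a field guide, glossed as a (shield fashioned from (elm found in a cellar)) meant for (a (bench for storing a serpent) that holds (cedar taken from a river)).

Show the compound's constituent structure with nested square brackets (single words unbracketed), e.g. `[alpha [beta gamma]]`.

[[[river cedar] [serpent bench]] [[cellar elm] shield]]

Whole compound: head "shield" (specifically "cellar elm shield"), modifier "river cedar serpent bench".
Within "river cedar serpent bench", the head is "bench" (specifically "serpent bench") and the modifier is "river cedar".
Within "river cedar", the head is "cedar" and the modifier is "river".
Within "serpent bench", the head is "bench" and the modifier is "serpent".
Within "cellar elm shield", the head is "shield" and the modifier is "cellar elm".
Within "cellar elm", the head is "elm" and the modifier is "cellar".
Putting it together: [[[river cedar] [serpent bench]] [[cellar elm] shield]].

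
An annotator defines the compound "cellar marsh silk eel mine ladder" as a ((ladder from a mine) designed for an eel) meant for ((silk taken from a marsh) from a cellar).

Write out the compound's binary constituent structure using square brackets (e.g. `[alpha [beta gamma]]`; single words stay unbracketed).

[[cellar [marsh silk]] [eel [mine ladder]]]

At the top level: head "ladder" (specifically "eel mine ladder"); modifier "cellar marsh silk".
"cellar marsh silk" → head "silk" (specifically "marsh silk"), modifier "cellar".
"marsh silk" → head "silk", modifier "marsh".
"eel mine ladder" → head "ladder" (specifically "mine ladder"), modifier "eel".
"mine ladder" → head "ladder", modifier "mine".
So the structure is [[cellar [marsh silk]] [eel [mine ladder]]].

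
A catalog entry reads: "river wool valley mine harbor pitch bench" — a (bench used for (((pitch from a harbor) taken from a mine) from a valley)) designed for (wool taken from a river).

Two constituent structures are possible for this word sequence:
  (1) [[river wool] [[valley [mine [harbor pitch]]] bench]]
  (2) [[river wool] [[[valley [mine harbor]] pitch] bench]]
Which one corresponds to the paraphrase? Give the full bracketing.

The paraphrase's head is the "bench" part ("valley mine harbor pitch bench"); its modifier is "river wool".
That top-level split, carried through the inner groups, gives [[river wool] [[valley [mine [harbor pitch]]] bench]].

[[river wool] [[valley [mine [harbor pitch]]] bench]]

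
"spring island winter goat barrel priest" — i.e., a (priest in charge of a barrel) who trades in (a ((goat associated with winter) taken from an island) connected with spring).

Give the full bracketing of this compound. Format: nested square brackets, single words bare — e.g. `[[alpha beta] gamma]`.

Overall it is a kind of priest (specifically "barrel priest"); the modifier is "spring island winter goat".
Within "spring island winter goat", the head is "goat" (specifically "island winter goat") and the modifier is "spring".
Within "island winter goat", the head is "goat" (specifically "winter goat") and the modifier is "island".
Within "winter goat", the head is "goat" and the modifier is "winter".
Within "barrel priest", the head is "priest" and the modifier is "barrel".
So the structure is [[spring [island [winter goat]]] [barrel priest]].

[[spring [island [winter goat]]] [barrel priest]]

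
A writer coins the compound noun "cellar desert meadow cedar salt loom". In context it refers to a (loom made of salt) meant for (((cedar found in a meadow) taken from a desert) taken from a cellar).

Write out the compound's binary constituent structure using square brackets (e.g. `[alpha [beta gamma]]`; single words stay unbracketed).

[[cellar [desert [meadow cedar]]] [salt loom]]

The outermost head in the paraphrase is "loom" (specifically "salt loom"), modified by "cellar desert meadow cedar".
"cellar desert meadow cedar" → head "cedar" (specifically "desert meadow cedar"), modifier "cellar".
"desert meadow cedar" → head "cedar" (specifically "meadow cedar"), modifier "desert".
"meadow cedar" → head "cedar", modifier "meadow".
"salt loom" → head "loom", modifier "salt".
Assembled: [[cellar [desert [meadow cedar]]] [salt loom]].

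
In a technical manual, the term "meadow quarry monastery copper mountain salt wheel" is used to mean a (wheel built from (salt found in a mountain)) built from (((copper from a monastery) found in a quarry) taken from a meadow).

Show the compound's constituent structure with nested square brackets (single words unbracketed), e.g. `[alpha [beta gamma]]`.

[[meadow [quarry [monastery copper]]] [[mountain salt] wheel]]

The outermost head in the paraphrase is "wheel" (specifically "mountain salt wheel"), modified by "meadow quarry monastery copper".
Within "meadow quarry monastery copper", the head is "copper" (specifically "quarry monastery copper") and the modifier is "meadow".
Within "quarry monastery copper", the head is "copper" (specifically "monastery copper") and the modifier is "quarry".
Within "monastery copper", the head is "copper" and the modifier is "monastery".
Within "mountain salt wheel", the head is "wheel" and the modifier is "mountain salt".
Within "mountain salt", the head is "salt" and the modifier is "mountain".
So the structure is [[meadow [quarry [monastery copper]]] [[mountain salt] wheel]].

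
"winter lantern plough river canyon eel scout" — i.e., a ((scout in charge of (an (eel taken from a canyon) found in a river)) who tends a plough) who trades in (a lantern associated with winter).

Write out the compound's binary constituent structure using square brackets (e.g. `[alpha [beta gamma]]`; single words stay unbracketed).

[[winter lantern] [plough [[river [canyon eel]] scout]]]

At the top level: head "scout" (specifically "plough river canyon eel scout"); modifier "winter lantern".
Within "winter lantern", the head is "lantern" and the modifier is "winter".
Within "plough river canyon eel scout", the head is "scout" (specifically "river canyon eel scout") and the modifier is "plough".
Within "river canyon eel scout", the head is "scout" and the modifier is "river canyon eel".
Within "river canyon eel", the head is "eel" (specifically "canyon eel") and the modifier is "river".
Within "canyon eel", the head is "eel" and the modifier is "canyon".
Assembled: [[winter lantern] [plough [[river [canyon eel]] scout]]].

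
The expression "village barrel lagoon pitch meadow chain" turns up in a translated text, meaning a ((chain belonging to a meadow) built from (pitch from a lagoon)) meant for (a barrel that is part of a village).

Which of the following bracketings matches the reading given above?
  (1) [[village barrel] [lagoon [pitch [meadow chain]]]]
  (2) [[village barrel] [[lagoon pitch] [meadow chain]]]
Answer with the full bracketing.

The paraphrase's head is the "chain" part ("lagoon pitch meadow chain"); its modifier is "village barrel".
That top-level split, carried through the inner groups, gives [[village barrel] [[lagoon pitch] [meadow chain]]].

[[village barrel] [[lagoon pitch] [meadow chain]]]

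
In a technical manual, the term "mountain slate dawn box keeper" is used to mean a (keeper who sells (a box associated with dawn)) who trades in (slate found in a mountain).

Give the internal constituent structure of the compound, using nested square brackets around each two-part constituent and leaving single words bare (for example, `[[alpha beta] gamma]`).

[[mountain slate] [[dawn box] keeper]]

Whole compound: head "keeper" (specifically "dawn box keeper"), modifier "mountain slate".
Within "mountain slate", the head is "slate" and the modifier is "mountain".
Within "dawn box keeper", the head is "keeper" and the modifier is "dawn box".
Within "dawn box", the head is "box" and the modifier is "dawn".
Putting it together: [[mountain slate] [[dawn box] keeper]].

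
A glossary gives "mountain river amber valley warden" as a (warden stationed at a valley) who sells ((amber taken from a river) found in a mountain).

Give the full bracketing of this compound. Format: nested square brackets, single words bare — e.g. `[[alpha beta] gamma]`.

Whole compound: head "warden" (specifically "valley warden"), modifier "mountain river amber".
Inside "mountain river amber": head "amber" (specifically "river amber"), modifier "mountain".
Inside "river amber": head "amber", modifier "river".
Inside "valley warden": head "warden", modifier "valley".
So the structure is [[mountain [river amber]] [valley warden]].

[[mountain [river amber]] [valley warden]]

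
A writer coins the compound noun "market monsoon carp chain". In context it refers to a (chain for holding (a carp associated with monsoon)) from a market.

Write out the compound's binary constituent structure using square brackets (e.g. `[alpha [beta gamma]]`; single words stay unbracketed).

[market [[monsoon carp] chain]]

Overall it is a kind of chain (specifically "monsoon carp chain"); the modifier is "market".
"monsoon carp chain" → head "chain", modifier "monsoon carp".
"monsoon carp" → head "carp", modifier "monsoon".
Putting it together: [market [[monsoon carp] chain]].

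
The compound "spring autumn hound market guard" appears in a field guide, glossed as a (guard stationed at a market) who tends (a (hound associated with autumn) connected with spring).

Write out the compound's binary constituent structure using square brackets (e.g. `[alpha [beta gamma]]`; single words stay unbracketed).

[[spring [autumn hound]] [market guard]]

Overall it is a kind of guard (specifically "market guard"); the modifier is "spring autumn hound".
"spring autumn hound" → head "hound" (specifically "autumn hound"), modifier "spring".
"autumn hound" → head "hound", modifier "autumn".
"market guard" → head "guard", modifier "market".
Putting it together: [[spring [autumn hound]] [market guard]].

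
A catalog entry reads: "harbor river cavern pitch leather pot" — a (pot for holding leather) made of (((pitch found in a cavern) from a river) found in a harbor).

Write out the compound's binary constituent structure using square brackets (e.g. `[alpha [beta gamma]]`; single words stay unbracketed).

Whole compound: head "pot" (specifically "leather pot"), modifier "harbor river cavern pitch".
"harbor river cavern pitch" → head "pitch" (specifically "river cavern pitch"), modifier "harbor".
"river cavern pitch" → head "pitch" (specifically "cavern pitch"), modifier "river".
"cavern pitch" → head "pitch", modifier "cavern".
"leather pot" → head "pot", modifier "leather".
Putting it together: [[harbor [river [cavern pitch]]] [leather pot]].

[[harbor [river [cavern pitch]]] [leather pot]]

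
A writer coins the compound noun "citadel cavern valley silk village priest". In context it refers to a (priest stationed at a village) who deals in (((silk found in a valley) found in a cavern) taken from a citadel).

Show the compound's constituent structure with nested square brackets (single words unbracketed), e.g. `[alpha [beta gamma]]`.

[[citadel [cavern [valley silk]]] [village priest]]

The outermost head in the paraphrase is "priest" (specifically "village priest"), modified by "citadel cavern valley silk".
Inside "citadel cavern valley silk": head "silk" (specifically "cavern valley silk"), modifier "citadel".
Inside "cavern valley silk": head "silk" (specifically "valley silk"), modifier "cavern".
Inside "valley silk": head "silk", modifier "valley".
Inside "village priest": head "priest", modifier "village".
Putting it together: [[citadel [cavern [valley silk]]] [village priest]].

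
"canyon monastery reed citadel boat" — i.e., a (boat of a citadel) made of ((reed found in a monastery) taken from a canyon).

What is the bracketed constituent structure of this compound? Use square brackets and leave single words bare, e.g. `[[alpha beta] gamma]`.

The outermost head in the paraphrase is "boat" (specifically "citadel boat"), modified by "canyon monastery reed".
Within "canyon monastery reed", the head is "reed" (specifically "monastery reed") and the modifier is "canyon".
Within "monastery reed", the head is "reed" and the modifier is "monastery".
Within "citadel boat", the head is "boat" and the modifier is "citadel".
So the structure is [[canyon [monastery reed]] [citadel boat]].

[[canyon [monastery reed]] [citadel boat]]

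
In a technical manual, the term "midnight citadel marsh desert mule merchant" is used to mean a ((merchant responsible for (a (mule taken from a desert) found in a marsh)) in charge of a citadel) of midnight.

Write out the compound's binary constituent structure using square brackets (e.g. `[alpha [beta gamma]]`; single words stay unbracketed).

The outermost head in the paraphrase is "merchant" (specifically "citadel marsh desert mule merchant"), modified by "midnight".
Within "citadel marsh desert mule merchant", the head is "merchant" (specifically "marsh desert mule merchant") and the modifier is "citadel".
Within "marsh desert mule merchant", the head is "merchant" and the modifier is "marsh desert mule".
Within "marsh desert mule", the head is "mule" (specifically "desert mule") and the modifier is "marsh".
Within "desert mule", the head is "mule" and the modifier is "desert".
Assembled: [midnight [citadel [[marsh [desert mule]] merchant]]].

[midnight [citadel [[marsh [desert mule]] merchant]]]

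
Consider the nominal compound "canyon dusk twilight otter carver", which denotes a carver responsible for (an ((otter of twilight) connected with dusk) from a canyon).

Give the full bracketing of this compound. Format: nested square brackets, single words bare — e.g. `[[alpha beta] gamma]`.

[[canyon [dusk [twilight otter]]] carver]

The outermost head in the paraphrase is "carver", modified by "canyon dusk twilight otter".
Inside "canyon dusk twilight otter": head "otter" (specifically "dusk twilight otter"), modifier "canyon".
Inside "dusk twilight otter": head "otter" (specifically "twilight otter"), modifier "dusk".
Inside "twilight otter": head "otter", modifier "twilight".
Putting it together: [[canyon [dusk [twilight otter]]] carver].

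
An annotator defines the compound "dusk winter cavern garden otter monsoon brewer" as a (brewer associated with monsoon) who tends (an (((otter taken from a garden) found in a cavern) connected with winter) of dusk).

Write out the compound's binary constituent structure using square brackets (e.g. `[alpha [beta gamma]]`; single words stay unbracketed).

[[dusk [winter [cavern [garden otter]]]] [monsoon brewer]]

The outermost head in the paraphrase is "brewer" (specifically "monsoon brewer"), modified by "dusk winter cavern garden otter".
"dusk winter cavern garden otter" → head "otter" (specifically "winter cavern garden otter"), modifier "dusk".
"winter cavern garden otter" → head "otter" (specifically "cavern garden otter"), modifier "winter".
"cavern garden otter" → head "otter" (specifically "garden otter"), modifier "cavern".
"garden otter" → head "otter", modifier "garden".
"monsoon brewer" → head "brewer", modifier "monsoon".
Putting it together: [[dusk [winter [cavern [garden otter]]]] [monsoon brewer]].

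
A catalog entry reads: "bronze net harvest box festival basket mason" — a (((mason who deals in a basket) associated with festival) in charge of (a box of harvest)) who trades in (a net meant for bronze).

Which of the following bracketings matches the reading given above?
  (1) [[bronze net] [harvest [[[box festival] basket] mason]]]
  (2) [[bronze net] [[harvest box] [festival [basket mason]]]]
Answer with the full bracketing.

[[bronze net] [[harvest box] [festival [basket mason]]]]

The paraphrase's head is the "mason" part ("harvest box festival basket mason"); its modifier is "bronze net".
That top-level split, carried through the inner groups, gives [[bronze net] [[harvest box] [festival [basket mason]]]].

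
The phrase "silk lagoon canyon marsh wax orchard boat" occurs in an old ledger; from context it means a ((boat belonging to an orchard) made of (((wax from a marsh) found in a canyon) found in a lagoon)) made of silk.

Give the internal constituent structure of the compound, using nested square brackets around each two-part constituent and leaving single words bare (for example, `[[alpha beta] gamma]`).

[silk [[lagoon [canyon [marsh wax]]] [orchard boat]]]

Whole compound: head "boat" (specifically "lagoon canyon marsh wax orchard boat"), modifier "silk".
Inside "lagoon canyon marsh wax orchard boat": head "boat" (specifically "orchard boat"), modifier "lagoon canyon marsh wax".
Inside "lagoon canyon marsh wax": head "wax" (specifically "canyon marsh wax"), modifier "lagoon".
Inside "canyon marsh wax": head "wax" (specifically "marsh wax"), modifier "canyon".
Inside "marsh wax": head "wax", modifier "marsh".
Inside "orchard boat": head "boat", modifier "orchard".
So the structure is [silk [[lagoon [canyon [marsh wax]]] [orchard boat]]].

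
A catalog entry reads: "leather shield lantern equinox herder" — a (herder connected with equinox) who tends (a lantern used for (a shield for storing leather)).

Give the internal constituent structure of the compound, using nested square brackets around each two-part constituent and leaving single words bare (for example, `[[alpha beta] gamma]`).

Overall it is a kind of herder (specifically "equinox herder"); the modifier is "leather shield lantern".
"leather shield lantern" → head "lantern", modifier "leather shield".
"leather shield" → head "shield", modifier "leather".
"equinox herder" → head "herder", modifier "equinox".
So the structure is [[[leather shield] lantern] [equinox herder]].

[[[leather shield] lantern] [equinox herder]]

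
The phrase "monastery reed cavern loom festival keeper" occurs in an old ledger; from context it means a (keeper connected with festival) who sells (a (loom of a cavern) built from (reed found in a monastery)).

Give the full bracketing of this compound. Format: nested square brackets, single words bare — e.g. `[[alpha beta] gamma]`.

Overall it is a kind of keeper (specifically "festival keeper"); the modifier is "monastery reed cavern loom".
Inside "monastery reed cavern loom": head "loom" (specifically "cavern loom"), modifier "monastery reed".
Inside "monastery reed": head "reed", modifier "monastery".
Inside "cavern loom": head "loom", modifier "cavern".
Inside "festival keeper": head "keeper", modifier "festival".
Assembled: [[[monastery reed] [cavern loom]] [festival keeper]].

[[[monastery reed] [cavern loom]] [festival keeper]]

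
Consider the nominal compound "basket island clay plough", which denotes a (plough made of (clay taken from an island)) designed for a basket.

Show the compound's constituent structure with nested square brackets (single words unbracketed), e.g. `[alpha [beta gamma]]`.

Whole compound: head "plough" (specifically "island clay plough"), modifier "basket".
Inside "island clay plough": head "plough", modifier "island clay".
Inside "island clay": head "clay", modifier "island".
Assembled: [basket [[island clay] plough]].

[basket [[island clay] plough]]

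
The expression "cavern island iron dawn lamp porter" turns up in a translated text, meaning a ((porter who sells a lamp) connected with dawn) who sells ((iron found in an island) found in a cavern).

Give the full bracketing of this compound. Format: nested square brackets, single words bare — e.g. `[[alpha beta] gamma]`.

Whole compound: head "porter" (specifically "dawn lamp porter"), modifier "cavern island iron".
Inside "cavern island iron": head "iron" (specifically "island iron"), modifier "cavern".
Inside "island iron": head "iron", modifier "island".
Inside "dawn lamp porter": head "porter" (specifically "lamp porter"), modifier "dawn".
Inside "lamp porter": head "porter", modifier "lamp".
Putting it together: [[cavern [island iron]] [dawn [lamp porter]]].

[[cavern [island iron]] [dawn [lamp porter]]]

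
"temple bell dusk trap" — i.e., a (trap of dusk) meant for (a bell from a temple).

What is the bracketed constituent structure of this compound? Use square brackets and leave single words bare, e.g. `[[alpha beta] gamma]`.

[[temple bell] [dusk trap]]

At the top level: head "trap" (specifically "dusk trap"); modifier "temple bell".
Inside "temple bell": head "bell", modifier "temple".
Inside "dusk trap": head "trap", modifier "dusk".
So the structure is [[temple bell] [dusk trap]].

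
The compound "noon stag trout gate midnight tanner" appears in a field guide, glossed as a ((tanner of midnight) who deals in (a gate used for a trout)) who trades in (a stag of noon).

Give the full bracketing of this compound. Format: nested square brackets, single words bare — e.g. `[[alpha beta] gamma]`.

[[noon stag] [[trout gate] [midnight tanner]]]

At the top level: head "tanner" (specifically "trout gate midnight tanner"); modifier "noon stag".
Within "noon stag", the head is "stag" and the modifier is "noon".
Within "trout gate midnight tanner", the head is "tanner" (specifically "midnight tanner") and the modifier is "trout gate".
Within "trout gate", the head is "gate" and the modifier is "trout".
Within "midnight tanner", the head is "tanner" and the modifier is "midnight".
Assembled: [[noon stag] [[trout gate] [midnight tanner]]].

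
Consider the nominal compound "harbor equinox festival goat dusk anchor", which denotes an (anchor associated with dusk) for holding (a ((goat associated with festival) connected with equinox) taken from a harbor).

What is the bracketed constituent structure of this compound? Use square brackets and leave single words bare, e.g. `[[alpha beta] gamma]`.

[[harbor [equinox [festival goat]]] [dusk anchor]]

At the top level: head "anchor" (specifically "dusk anchor"); modifier "harbor equinox festival goat".
Within "harbor equinox festival goat", the head is "goat" (specifically "equinox festival goat") and the modifier is "harbor".
Within "equinox festival goat", the head is "goat" (specifically "festival goat") and the modifier is "equinox".
Within "festival goat", the head is "goat" and the modifier is "festival".
Within "dusk anchor", the head is "anchor" and the modifier is "dusk".
So the structure is [[harbor [equinox [festival goat]]] [dusk anchor]].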